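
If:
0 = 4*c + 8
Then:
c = -2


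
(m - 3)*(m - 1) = m^2 - 4*m + 3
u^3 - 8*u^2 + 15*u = u*(u - 5)*(u - 3)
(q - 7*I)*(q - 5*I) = q^2 - 12*I*q - 35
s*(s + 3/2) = s^2 + 3*s/2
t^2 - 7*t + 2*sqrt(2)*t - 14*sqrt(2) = (t - 7)*(t + 2*sqrt(2))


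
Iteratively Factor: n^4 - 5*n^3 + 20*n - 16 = (n - 2)*(n^3 - 3*n^2 - 6*n + 8) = (n - 2)*(n + 2)*(n^2 - 5*n + 4) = (n - 4)*(n - 2)*(n + 2)*(n - 1)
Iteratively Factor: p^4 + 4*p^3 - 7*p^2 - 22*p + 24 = (p - 1)*(p^3 + 5*p^2 - 2*p - 24) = (p - 1)*(p + 4)*(p^2 + p - 6) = (p - 1)*(p + 3)*(p + 4)*(p - 2)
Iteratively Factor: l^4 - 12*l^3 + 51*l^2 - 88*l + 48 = (l - 4)*(l^3 - 8*l^2 + 19*l - 12) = (l - 4)^2*(l^2 - 4*l + 3) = (l - 4)^2*(l - 3)*(l - 1)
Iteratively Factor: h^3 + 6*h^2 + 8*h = (h + 4)*(h^2 + 2*h) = (h + 2)*(h + 4)*(h)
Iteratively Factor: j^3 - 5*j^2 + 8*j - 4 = (j - 2)*(j^2 - 3*j + 2) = (j - 2)^2*(j - 1)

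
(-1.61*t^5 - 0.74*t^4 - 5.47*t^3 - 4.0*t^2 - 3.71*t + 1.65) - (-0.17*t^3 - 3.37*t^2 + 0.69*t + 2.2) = -1.61*t^5 - 0.74*t^4 - 5.3*t^3 - 0.63*t^2 - 4.4*t - 0.55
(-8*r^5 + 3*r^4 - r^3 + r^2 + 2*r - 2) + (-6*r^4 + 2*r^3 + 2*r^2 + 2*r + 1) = -8*r^5 - 3*r^4 + r^3 + 3*r^2 + 4*r - 1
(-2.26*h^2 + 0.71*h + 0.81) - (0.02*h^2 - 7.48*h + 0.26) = -2.28*h^2 + 8.19*h + 0.55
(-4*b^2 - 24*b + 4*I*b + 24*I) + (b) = -4*b^2 - 23*b + 4*I*b + 24*I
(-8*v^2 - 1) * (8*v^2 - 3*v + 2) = -64*v^4 + 24*v^3 - 24*v^2 + 3*v - 2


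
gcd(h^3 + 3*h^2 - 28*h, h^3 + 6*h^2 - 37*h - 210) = h + 7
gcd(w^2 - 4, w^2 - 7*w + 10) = w - 2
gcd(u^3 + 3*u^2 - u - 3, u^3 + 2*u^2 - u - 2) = u^2 - 1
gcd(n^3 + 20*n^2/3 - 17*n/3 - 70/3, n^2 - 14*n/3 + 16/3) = n - 2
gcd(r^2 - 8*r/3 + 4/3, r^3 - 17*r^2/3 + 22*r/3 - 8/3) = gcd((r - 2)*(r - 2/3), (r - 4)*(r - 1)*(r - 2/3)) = r - 2/3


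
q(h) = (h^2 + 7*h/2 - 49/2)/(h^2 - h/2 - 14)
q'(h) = (1/2 - 2*h)*(h^2 + 7*h/2 - 49/2)/(h^2 - h/2 - 14)^2 + (2*h + 7/2)/(h^2 - h/2 - 14)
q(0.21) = 1.69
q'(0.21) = -0.29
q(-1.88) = 2.89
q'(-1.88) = -1.27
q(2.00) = 1.23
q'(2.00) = -0.29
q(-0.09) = 1.78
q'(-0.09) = -0.32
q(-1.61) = 2.60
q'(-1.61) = -0.94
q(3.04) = 0.74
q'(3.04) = -0.87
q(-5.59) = -0.64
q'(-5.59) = -0.76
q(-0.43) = 1.90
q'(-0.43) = -0.38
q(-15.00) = 0.68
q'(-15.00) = -0.03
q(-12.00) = 0.57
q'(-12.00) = -0.05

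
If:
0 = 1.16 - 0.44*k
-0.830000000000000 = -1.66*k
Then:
No Solution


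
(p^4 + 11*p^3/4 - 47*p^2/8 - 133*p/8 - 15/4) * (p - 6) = p^5 - 13*p^4/4 - 179*p^3/8 + 149*p^2/8 + 96*p + 45/2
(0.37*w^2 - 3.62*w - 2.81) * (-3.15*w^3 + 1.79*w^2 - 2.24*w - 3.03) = -1.1655*w^5 + 12.0653*w^4 + 1.5429*w^3 + 1.9578*w^2 + 17.263*w + 8.5143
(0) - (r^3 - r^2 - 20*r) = -r^3 + r^2 + 20*r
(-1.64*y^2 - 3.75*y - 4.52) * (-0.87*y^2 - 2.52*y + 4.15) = 1.4268*y^4 + 7.3953*y^3 + 6.5764*y^2 - 4.1721*y - 18.758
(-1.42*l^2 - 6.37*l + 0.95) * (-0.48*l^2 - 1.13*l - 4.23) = 0.6816*l^4 + 4.6622*l^3 + 12.7487*l^2 + 25.8716*l - 4.0185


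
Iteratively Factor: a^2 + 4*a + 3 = (a + 1)*(a + 3)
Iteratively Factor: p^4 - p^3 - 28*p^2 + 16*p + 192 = (p - 4)*(p^3 + 3*p^2 - 16*p - 48) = (p - 4)*(p + 3)*(p^2 - 16) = (p - 4)*(p + 3)*(p + 4)*(p - 4)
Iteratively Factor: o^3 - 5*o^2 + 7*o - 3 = (o - 1)*(o^2 - 4*o + 3) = (o - 1)^2*(o - 3)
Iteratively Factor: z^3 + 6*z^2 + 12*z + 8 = (z + 2)*(z^2 + 4*z + 4) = (z + 2)^2*(z + 2)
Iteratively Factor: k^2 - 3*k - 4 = (k + 1)*(k - 4)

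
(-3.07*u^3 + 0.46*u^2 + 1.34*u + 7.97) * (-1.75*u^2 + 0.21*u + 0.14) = 5.3725*u^5 - 1.4497*u^4 - 2.6782*u^3 - 13.6017*u^2 + 1.8613*u + 1.1158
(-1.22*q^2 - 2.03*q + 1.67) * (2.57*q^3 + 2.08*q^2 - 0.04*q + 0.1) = -3.1354*q^5 - 7.7547*q^4 + 0.1183*q^3 + 3.4328*q^2 - 0.2698*q + 0.167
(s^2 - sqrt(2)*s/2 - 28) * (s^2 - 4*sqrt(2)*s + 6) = s^4 - 9*sqrt(2)*s^3/2 - 18*s^2 + 109*sqrt(2)*s - 168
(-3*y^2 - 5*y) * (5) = -15*y^2 - 25*y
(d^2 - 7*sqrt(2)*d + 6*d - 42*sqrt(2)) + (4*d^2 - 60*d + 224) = 5*d^2 - 54*d - 7*sqrt(2)*d - 42*sqrt(2) + 224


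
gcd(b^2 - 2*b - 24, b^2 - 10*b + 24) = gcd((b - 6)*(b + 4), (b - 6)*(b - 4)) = b - 6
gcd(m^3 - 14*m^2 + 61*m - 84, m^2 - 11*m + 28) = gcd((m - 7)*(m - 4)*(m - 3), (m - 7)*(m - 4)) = m^2 - 11*m + 28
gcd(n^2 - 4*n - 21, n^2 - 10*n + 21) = n - 7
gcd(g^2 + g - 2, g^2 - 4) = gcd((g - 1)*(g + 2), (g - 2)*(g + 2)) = g + 2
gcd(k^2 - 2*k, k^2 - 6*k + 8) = k - 2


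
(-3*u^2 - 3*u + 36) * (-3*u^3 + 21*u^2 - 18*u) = 9*u^5 - 54*u^4 - 117*u^3 + 810*u^2 - 648*u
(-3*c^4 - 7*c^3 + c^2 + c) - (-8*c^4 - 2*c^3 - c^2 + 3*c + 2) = 5*c^4 - 5*c^3 + 2*c^2 - 2*c - 2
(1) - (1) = 0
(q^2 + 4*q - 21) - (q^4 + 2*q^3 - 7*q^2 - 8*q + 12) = -q^4 - 2*q^3 + 8*q^2 + 12*q - 33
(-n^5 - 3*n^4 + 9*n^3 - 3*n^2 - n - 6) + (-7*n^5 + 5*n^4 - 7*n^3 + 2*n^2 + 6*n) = -8*n^5 + 2*n^4 + 2*n^3 - n^2 + 5*n - 6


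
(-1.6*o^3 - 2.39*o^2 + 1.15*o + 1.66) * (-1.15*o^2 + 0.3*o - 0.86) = 1.84*o^5 + 2.2685*o^4 - 0.6635*o^3 + 0.491400000000001*o^2 - 0.491*o - 1.4276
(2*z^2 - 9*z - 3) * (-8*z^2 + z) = -16*z^4 + 74*z^3 + 15*z^2 - 3*z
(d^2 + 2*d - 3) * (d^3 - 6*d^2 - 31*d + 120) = d^5 - 4*d^4 - 46*d^3 + 76*d^2 + 333*d - 360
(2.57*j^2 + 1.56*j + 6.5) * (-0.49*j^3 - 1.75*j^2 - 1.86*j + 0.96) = -1.2593*j^5 - 5.2619*j^4 - 10.6952*j^3 - 11.8094*j^2 - 10.5924*j + 6.24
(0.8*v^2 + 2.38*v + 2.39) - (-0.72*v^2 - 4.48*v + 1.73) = 1.52*v^2 + 6.86*v + 0.66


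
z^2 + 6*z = z*(z + 6)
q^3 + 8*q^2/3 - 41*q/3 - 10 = (q - 3)*(q + 2/3)*(q + 5)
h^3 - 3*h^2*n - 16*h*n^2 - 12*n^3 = (h - 6*n)*(h + n)*(h + 2*n)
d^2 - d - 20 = (d - 5)*(d + 4)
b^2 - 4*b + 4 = (b - 2)^2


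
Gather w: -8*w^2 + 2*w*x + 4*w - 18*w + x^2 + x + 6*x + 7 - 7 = -8*w^2 + w*(2*x - 14) + x^2 + 7*x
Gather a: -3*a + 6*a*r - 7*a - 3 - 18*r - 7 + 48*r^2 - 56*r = a*(6*r - 10) + 48*r^2 - 74*r - 10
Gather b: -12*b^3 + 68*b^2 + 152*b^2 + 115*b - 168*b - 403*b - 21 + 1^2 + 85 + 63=-12*b^3 + 220*b^2 - 456*b + 128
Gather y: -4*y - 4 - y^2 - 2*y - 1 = -y^2 - 6*y - 5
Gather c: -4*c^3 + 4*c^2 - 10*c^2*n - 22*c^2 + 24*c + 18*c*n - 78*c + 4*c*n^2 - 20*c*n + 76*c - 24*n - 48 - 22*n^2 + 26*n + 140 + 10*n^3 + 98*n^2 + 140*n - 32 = -4*c^3 + c^2*(-10*n - 18) + c*(4*n^2 - 2*n + 22) + 10*n^3 + 76*n^2 + 142*n + 60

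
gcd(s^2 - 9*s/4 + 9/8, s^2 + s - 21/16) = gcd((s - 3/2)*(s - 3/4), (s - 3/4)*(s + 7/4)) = s - 3/4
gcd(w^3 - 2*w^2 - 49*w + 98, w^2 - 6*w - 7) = w - 7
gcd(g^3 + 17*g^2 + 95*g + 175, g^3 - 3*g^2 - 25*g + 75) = g + 5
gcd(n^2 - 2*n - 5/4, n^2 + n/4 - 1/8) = n + 1/2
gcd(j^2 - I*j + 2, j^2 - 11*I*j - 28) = 1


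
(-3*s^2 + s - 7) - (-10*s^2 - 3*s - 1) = 7*s^2 + 4*s - 6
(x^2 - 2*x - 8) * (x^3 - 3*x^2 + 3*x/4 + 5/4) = x^5 - 5*x^4 - 5*x^3/4 + 95*x^2/4 - 17*x/2 - 10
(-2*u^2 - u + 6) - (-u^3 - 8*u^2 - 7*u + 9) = u^3 + 6*u^2 + 6*u - 3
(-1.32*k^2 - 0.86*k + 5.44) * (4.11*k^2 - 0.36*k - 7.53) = -5.4252*k^4 - 3.0594*k^3 + 32.6076*k^2 + 4.5174*k - 40.9632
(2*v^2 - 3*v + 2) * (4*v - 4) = 8*v^3 - 20*v^2 + 20*v - 8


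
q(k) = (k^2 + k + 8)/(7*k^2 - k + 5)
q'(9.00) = 0.00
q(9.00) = 0.17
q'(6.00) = -0.01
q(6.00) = 0.20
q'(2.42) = -0.15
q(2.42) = 0.37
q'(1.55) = -0.40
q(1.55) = 0.59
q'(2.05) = -0.22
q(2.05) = 0.44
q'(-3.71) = 0.03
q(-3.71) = 0.17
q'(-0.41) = 1.23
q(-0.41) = 1.18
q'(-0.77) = 0.88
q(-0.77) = 0.79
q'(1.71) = -0.33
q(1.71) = 0.53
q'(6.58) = -0.01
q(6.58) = 0.19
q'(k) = (1 - 14*k)*(k^2 + k + 8)/(7*k^2 - k + 5)^2 + (2*k + 1)/(7*k^2 - k + 5)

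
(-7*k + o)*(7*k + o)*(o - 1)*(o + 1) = -49*k^2*o^2 + 49*k^2 + o^4 - o^2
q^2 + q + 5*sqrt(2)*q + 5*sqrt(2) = (q + 1)*(q + 5*sqrt(2))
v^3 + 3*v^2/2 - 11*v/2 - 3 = (v - 2)*(v + 1/2)*(v + 3)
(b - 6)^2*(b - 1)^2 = b^4 - 14*b^3 + 61*b^2 - 84*b + 36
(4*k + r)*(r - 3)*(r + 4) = 4*k*r^2 + 4*k*r - 48*k + r^3 + r^2 - 12*r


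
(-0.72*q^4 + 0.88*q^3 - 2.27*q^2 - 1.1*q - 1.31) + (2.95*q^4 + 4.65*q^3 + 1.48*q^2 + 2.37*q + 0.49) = 2.23*q^4 + 5.53*q^3 - 0.79*q^2 + 1.27*q - 0.82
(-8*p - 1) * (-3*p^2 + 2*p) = 24*p^3 - 13*p^2 - 2*p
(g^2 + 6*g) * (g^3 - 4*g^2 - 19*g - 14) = g^5 + 2*g^4 - 43*g^3 - 128*g^2 - 84*g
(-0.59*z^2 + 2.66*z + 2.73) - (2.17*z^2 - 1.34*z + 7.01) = -2.76*z^2 + 4.0*z - 4.28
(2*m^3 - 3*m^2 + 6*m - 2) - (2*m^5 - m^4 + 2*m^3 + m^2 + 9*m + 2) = -2*m^5 + m^4 - 4*m^2 - 3*m - 4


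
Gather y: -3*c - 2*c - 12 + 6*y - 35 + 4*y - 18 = -5*c + 10*y - 65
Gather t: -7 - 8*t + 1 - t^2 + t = -t^2 - 7*t - 6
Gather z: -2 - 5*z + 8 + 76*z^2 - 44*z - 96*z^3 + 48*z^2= -96*z^3 + 124*z^2 - 49*z + 6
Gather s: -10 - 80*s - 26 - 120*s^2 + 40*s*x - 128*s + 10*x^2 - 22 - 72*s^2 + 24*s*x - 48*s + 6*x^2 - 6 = -192*s^2 + s*(64*x - 256) + 16*x^2 - 64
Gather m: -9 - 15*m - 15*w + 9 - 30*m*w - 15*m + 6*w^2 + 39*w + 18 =m*(-30*w - 30) + 6*w^2 + 24*w + 18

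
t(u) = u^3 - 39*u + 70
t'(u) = 3*u^2 - 39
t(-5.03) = 138.91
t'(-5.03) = 36.90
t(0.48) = 51.39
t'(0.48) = -38.31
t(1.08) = 29.14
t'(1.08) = -35.50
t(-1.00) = 108.00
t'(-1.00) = -36.00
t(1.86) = 3.89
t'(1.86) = -28.62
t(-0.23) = 78.96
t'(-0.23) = -38.84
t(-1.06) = 110.15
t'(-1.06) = -35.63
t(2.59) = -13.64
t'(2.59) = -18.88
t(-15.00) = -2720.00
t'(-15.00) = 636.00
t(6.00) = 52.00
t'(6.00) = 69.00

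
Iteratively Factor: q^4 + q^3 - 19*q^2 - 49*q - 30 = (q + 2)*(q^3 - q^2 - 17*q - 15) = (q + 1)*(q + 2)*(q^2 - 2*q - 15) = (q - 5)*(q + 1)*(q + 2)*(q + 3)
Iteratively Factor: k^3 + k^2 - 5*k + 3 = (k - 1)*(k^2 + 2*k - 3) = (k - 1)^2*(k + 3)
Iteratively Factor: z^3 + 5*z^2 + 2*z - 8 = (z + 2)*(z^2 + 3*z - 4) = (z - 1)*(z + 2)*(z + 4)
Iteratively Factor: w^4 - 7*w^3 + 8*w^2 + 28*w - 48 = (w - 2)*(w^3 - 5*w^2 - 2*w + 24) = (w - 3)*(w - 2)*(w^2 - 2*w - 8) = (w - 4)*(w - 3)*(w - 2)*(w + 2)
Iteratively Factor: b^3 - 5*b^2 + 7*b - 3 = (b - 1)*(b^2 - 4*b + 3) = (b - 1)^2*(b - 3)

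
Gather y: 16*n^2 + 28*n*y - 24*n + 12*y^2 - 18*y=16*n^2 - 24*n + 12*y^2 + y*(28*n - 18)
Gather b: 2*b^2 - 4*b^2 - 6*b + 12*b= -2*b^2 + 6*b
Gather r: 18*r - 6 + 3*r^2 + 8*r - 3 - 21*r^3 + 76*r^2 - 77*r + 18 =-21*r^3 + 79*r^2 - 51*r + 9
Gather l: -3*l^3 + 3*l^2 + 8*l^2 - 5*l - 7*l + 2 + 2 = -3*l^3 + 11*l^2 - 12*l + 4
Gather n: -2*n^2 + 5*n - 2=-2*n^2 + 5*n - 2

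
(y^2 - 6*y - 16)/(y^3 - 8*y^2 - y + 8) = (y + 2)/(y^2 - 1)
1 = 1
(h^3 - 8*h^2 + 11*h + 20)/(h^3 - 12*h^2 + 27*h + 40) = (h - 4)/(h - 8)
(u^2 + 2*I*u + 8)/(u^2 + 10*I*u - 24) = (u - 2*I)/(u + 6*I)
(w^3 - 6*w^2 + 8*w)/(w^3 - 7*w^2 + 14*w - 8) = w/(w - 1)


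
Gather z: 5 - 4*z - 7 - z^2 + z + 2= -z^2 - 3*z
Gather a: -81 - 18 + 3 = -96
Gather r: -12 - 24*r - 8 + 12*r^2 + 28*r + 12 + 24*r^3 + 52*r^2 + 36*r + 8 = 24*r^3 + 64*r^2 + 40*r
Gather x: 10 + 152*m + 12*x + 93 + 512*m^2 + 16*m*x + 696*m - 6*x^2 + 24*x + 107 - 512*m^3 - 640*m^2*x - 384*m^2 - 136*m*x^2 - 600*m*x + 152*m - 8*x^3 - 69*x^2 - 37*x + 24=-512*m^3 + 128*m^2 + 1000*m - 8*x^3 + x^2*(-136*m - 75) + x*(-640*m^2 - 584*m - 1) + 234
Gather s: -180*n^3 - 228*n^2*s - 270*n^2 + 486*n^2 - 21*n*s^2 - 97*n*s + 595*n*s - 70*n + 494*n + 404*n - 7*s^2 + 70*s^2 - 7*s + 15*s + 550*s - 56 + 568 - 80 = -180*n^3 + 216*n^2 + 828*n + s^2*(63 - 21*n) + s*(-228*n^2 + 498*n + 558) + 432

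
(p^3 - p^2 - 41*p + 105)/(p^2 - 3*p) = p + 2 - 35/p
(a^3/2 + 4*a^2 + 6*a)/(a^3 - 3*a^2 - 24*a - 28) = a*(a + 6)/(2*(a^2 - 5*a - 14))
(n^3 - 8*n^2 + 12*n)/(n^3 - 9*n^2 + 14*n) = (n - 6)/(n - 7)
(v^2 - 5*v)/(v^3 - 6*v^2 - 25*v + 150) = v/(v^2 - v - 30)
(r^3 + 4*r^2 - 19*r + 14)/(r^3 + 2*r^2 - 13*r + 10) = (r + 7)/(r + 5)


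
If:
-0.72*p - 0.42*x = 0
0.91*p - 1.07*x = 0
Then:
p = 0.00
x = 0.00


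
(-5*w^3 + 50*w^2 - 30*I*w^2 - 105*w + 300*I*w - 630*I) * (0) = 0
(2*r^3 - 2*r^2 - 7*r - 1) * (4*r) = 8*r^4 - 8*r^3 - 28*r^2 - 4*r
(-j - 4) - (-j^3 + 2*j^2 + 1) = j^3 - 2*j^2 - j - 5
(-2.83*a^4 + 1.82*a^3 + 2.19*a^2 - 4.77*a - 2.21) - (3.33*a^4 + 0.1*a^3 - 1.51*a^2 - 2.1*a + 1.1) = -6.16*a^4 + 1.72*a^3 + 3.7*a^2 - 2.67*a - 3.31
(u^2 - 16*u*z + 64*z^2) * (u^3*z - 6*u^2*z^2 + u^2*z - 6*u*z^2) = u^5*z - 22*u^4*z^2 + u^4*z + 160*u^3*z^3 - 22*u^3*z^2 - 384*u^2*z^4 + 160*u^2*z^3 - 384*u*z^4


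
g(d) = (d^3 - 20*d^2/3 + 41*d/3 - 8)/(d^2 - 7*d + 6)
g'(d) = (7 - 2*d)*(d^3 - 20*d^2/3 + 41*d/3 - 8)/(d^2 - 7*d + 6)^2 + (3*d^2 - 40*d/3 + 41/3)/(d^2 - 7*d + 6) = (d^2 - 12*d + 26)/(d^2 - 12*d + 36)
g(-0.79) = -1.93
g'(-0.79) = 0.78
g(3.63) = -0.26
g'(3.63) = -0.78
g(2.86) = 0.01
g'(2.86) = -0.01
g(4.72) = -2.76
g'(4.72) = -5.10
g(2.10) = -0.13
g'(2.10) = 0.34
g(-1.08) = -2.16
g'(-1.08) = 0.80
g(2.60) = -0.01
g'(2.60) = 0.13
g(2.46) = -0.03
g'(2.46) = 0.20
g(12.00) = 14.00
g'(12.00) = 0.72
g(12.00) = 14.00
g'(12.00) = 0.72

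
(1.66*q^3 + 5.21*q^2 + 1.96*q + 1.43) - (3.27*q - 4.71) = 1.66*q^3 + 5.21*q^2 - 1.31*q + 6.14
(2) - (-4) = 6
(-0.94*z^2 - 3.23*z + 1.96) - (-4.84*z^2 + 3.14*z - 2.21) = 3.9*z^2 - 6.37*z + 4.17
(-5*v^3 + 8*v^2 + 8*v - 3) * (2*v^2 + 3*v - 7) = -10*v^5 + v^4 + 75*v^3 - 38*v^2 - 65*v + 21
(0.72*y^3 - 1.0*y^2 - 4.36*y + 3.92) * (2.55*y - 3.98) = 1.836*y^4 - 5.4156*y^3 - 7.138*y^2 + 27.3488*y - 15.6016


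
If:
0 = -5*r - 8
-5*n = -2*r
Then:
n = -16/25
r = -8/5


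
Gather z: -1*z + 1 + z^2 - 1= z^2 - z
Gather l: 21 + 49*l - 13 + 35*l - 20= 84*l - 12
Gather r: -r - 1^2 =-r - 1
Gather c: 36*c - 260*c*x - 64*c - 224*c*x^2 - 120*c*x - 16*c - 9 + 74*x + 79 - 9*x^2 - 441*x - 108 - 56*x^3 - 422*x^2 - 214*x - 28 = c*(-224*x^2 - 380*x - 44) - 56*x^3 - 431*x^2 - 581*x - 66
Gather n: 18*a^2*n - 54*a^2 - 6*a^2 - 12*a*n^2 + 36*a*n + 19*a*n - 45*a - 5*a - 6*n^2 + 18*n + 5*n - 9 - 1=-60*a^2 - 50*a + n^2*(-12*a - 6) + n*(18*a^2 + 55*a + 23) - 10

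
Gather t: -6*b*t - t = t*(-6*b - 1)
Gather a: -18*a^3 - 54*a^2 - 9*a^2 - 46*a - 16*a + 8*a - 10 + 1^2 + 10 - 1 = -18*a^3 - 63*a^2 - 54*a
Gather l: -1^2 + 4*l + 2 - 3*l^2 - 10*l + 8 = -3*l^2 - 6*l + 9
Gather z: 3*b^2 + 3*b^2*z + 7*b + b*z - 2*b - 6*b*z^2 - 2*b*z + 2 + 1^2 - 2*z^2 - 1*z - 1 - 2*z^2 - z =3*b^2 + 5*b + z^2*(-6*b - 4) + z*(3*b^2 - b - 2) + 2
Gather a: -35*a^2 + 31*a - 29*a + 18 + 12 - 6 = -35*a^2 + 2*a + 24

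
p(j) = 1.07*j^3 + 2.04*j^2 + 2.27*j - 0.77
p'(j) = 3.21*j^2 + 4.08*j + 2.27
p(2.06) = 21.92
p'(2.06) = 24.30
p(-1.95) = -5.37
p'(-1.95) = 6.52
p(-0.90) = -1.94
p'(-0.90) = 1.20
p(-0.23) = -1.20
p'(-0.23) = 1.50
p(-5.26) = -111.99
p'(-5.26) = 69.62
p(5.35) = 233.61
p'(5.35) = 115.98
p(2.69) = 40.93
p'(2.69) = 36.47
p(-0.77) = -1.80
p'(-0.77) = 1.03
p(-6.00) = -172.07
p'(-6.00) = 93.35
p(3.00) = 53.29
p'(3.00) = 43.40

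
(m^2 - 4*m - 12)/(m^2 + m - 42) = (m + 2)/(m + 7)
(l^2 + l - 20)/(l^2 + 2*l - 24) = (l + 5)/(l + 6)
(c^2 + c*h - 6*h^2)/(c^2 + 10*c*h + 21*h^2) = (c - 2*h)/(c + 7*h)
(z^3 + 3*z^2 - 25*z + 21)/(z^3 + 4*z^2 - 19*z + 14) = (z - 3)/(z - 2)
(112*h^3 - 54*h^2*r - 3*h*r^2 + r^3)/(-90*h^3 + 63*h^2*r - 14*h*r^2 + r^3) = (-112*h^3 + 54*h^2*r + 3*h*r^2 - r^3)/(90*h^3 - 63*h^2*r + 14*h*r^2 - r^3)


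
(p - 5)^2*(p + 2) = p^3 - 8*p^2 + 5*p + 50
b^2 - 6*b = b*(b - 6)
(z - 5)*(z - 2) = z^2 - 7*z + 10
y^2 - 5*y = y*(y - 5)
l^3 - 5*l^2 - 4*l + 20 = (l - 5)*(l - 2)*(l + 2)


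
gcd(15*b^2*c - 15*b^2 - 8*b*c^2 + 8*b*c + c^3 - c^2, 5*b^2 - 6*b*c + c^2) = 5*b - c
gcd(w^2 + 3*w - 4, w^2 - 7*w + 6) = w - 1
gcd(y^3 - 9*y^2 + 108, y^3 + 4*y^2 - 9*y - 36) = y + 3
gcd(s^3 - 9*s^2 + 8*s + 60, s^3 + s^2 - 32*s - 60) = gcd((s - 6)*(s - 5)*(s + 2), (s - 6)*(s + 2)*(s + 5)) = s^2 - 4*s - 12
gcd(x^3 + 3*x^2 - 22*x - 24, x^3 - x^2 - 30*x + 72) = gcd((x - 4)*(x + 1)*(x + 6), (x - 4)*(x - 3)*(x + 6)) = x^2 + 2*x - 24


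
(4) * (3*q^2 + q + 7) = 12*q^2 + 4*q + 28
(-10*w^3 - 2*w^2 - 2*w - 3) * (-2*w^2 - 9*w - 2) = 20*w^5 + 94*w^4 + 42*w^3 + 28*w^2 + 31*w + 6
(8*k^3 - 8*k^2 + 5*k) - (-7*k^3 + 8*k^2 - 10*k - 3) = 15*k^3 - 16*k^2 + 15*k + 3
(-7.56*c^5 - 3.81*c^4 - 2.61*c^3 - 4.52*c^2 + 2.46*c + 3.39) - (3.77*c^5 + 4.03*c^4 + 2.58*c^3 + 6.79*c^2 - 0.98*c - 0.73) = -11.33*c^5 - 7.84*c^4 - 5.19*c^3 - 11.31*c^2 + 3.44*c + 4.12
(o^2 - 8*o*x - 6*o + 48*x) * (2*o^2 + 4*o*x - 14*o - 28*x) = 2*o^4 - 12*o^3*x - 26*o^3 - 32*o^2*x^2 + 156*o^2*x + 84*o^2 + 416*o*x^2 - 504*o*x - 1344*x^2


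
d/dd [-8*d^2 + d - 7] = 1 - 16*d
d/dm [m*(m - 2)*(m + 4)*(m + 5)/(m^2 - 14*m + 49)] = (2*m^4 - 21*m^3 - 147*m^2 + 12*m + 280)/(m^3 - 21*m^2 + 147*m - 343)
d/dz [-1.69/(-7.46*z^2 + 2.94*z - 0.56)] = (4.9686 - 25.2148*z)/(7.46*z^2 - 2.94*z + 0.56)^2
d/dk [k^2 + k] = 2*k + 1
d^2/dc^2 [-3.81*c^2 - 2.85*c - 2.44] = -7.62000000000000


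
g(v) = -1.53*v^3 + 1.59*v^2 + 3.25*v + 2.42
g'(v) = -4.59*v^2 + 3.18*v + 3.25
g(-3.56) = 80.03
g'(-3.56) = -66.24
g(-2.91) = 44.13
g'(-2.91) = -44.87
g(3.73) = -42.74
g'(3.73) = -48.75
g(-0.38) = 1.50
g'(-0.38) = 1.38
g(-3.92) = 106.27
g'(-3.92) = -79.75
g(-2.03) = 15.17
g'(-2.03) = -22.12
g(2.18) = 1.21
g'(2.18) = -11.63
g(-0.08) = 2.17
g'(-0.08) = 2.97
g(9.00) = -954.91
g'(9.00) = -339.92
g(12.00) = -2373.46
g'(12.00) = -619.55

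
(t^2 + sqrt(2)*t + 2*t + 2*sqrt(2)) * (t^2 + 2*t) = t^4 + sqrt(2)*t^3 + 4*t^3 + 4*t^2 + 4*sqrt(2)*t^2 + 4*sqrt(2)*t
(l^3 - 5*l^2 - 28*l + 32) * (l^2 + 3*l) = l^5 - 2*l^4 - 43*l^3 - 52*l^2 + 96*l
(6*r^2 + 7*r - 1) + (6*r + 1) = 6*r^2 + 13*r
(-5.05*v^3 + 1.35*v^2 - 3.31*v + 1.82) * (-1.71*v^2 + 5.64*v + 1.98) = 8.6355*v^5 - 30.7905*v^4 + 3.2751*v^3 - 19.1076*v^2 + 3.711*v + 3.6036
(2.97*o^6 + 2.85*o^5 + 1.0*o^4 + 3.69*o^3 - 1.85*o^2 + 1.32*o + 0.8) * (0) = 0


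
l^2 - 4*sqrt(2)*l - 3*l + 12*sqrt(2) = (l - 3)*(l - 4*sqrt(2))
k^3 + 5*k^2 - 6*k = k*(k - 1)*(k + 6)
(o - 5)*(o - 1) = o^2 - 6*o + 5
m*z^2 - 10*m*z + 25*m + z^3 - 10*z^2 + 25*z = (m + z)*(z - 5)^2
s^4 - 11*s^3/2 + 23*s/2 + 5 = (s - 5)*(s - 2)*(s + 1/2)*(s + 1)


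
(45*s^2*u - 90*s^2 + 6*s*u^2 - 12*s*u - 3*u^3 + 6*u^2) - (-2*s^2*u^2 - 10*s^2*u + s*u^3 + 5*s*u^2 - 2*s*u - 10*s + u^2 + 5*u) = 2*s^2*u^2 + 55*s^2*u - 90*s^2 - s*u^3 + s*u^2 - 10*s*u + 10*s - 3*u^3 + 5*u^2 - 5*u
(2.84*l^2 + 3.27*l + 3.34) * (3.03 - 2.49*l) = -7.0716*l^3 + 0.462899999999998*l^2 + 1.5915*l + 10.1202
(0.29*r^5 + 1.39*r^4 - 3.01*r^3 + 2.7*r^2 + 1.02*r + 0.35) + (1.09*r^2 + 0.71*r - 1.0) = 0.29*r^5 + 1.39*r^4 - 3.01*r^3 + 3.79*r^2 + 1.73*r - 0.65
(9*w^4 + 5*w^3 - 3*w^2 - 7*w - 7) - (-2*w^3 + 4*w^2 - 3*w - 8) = 9*w^4 + 7*w^3 - 7*w^2 - 4*w + 1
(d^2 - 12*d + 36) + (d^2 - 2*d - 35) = 2*d^2 - 14*d + 1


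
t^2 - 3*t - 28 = (t - 7)*(t + 4)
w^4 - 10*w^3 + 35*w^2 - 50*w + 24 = (w - 4)*(w - 3)*(w - 2)*(w - 1)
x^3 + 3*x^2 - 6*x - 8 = (x - 2)*(x + 1)*(x + 4)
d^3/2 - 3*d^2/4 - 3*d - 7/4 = (d/2 + 1/2)*(d - 7/2)*(d + 1)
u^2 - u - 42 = (u - 7)*(u + 6)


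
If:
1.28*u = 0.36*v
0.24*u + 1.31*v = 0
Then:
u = 0.00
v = 0.00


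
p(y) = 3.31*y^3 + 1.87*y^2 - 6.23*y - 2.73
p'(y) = 9.93*y^2 + 3.74*y - 6.23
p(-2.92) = -51.00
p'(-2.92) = 67.52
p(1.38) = 0.93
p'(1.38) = 17.84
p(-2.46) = -25.36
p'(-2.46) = 44.66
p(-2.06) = -10.90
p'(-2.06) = 28.20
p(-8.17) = -1632.08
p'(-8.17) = 626.03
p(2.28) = 32.02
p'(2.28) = 53.92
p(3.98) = 210.77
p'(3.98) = 165.95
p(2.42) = 40.06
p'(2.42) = 60.97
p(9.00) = 2505.66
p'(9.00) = 831.76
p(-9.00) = -2208.18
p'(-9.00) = 764.44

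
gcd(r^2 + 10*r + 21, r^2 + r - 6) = r + 3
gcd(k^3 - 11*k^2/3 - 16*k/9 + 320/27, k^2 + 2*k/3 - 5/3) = k + 5/3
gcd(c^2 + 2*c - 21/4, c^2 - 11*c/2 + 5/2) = 1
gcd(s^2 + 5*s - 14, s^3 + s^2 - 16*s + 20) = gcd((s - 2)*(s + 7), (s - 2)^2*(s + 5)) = s - 2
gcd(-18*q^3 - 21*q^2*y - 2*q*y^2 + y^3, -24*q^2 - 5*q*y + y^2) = 3*q + y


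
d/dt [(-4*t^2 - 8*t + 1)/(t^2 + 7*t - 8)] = (-20*t^2 + 62*t + 57)/(t^4 + 14*t^3 + 33*t^2 - 112*t + 64)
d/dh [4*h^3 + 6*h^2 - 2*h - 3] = 12*h^2 + 12*h - 2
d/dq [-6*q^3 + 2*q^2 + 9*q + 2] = -18*q^2 + 4*q + 9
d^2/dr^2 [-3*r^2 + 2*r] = -6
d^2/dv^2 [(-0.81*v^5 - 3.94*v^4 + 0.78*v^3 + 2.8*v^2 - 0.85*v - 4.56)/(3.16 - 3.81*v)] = (141.096492*v^5 + 50.5983239999999*v^4 - 619.85478*v^3 + 528.464496*v^2 - 46.732608*v + 96.934792)/(55.306341*v^3 - 137.612628*v^2 + 114.135408*v - 31.554496)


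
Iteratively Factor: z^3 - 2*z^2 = (z)*(z^2 - 2*z) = z^2*(z - 2)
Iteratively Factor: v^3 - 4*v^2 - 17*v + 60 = (v + 4)*(v^2 - 8*v + 15) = (v - 5)*(v + 4)*(v - 3)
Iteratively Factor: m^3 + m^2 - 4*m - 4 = (m - 2)*(m^2 + 3*m + 2) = (m - 2)*(m + 2)*(m + 1)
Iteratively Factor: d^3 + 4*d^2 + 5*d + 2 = (d + 1)*(d^2 + 3*d + 2) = (d + 1)^2*(d + 2)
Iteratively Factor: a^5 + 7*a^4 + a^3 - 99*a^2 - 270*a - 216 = (a - 4)*(a^4 + 11*a^3 + 45*a^2 + 81*a + 54) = (a - 4)*(a + 3)*(a^3 + 8*a^2 + 21*a + 18) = (a - 4)*(a + 3)^2*(a^2 + 5*a + 6) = (a - 4)*(a + 3)^3*(a + 2)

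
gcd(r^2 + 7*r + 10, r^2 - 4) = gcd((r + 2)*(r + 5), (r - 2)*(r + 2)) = r + 2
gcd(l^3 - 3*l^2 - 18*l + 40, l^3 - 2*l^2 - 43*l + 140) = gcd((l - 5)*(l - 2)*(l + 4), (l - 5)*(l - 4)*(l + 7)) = l - 5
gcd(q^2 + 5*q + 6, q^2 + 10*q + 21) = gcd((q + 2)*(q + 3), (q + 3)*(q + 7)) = q + 3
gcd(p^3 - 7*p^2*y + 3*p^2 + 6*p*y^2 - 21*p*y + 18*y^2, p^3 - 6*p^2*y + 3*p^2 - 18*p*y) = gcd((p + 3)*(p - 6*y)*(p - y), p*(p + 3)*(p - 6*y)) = -p^2 + 6*p*y - 3*p + 18*y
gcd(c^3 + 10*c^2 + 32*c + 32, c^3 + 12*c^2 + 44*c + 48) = c^2 + 6*c + 8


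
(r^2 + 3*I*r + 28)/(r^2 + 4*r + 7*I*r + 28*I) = (r - 4*I)/(r + 4)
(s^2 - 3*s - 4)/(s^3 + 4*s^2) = (s^2 - 3*s - 4)/(s^2*(s + 4))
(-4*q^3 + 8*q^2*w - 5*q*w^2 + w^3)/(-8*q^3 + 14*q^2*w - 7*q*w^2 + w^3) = (2*q - w)/(4*q - w)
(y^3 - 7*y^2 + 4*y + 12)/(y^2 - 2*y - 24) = (y^2 - y - 2)/(y + 4)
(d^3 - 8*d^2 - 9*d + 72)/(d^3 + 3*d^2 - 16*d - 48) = (d^2 - 11*d + 24)/(d^2 - 16)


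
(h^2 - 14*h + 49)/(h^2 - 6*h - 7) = (h - 7)/(h + 1)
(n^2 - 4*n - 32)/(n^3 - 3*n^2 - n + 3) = (n^2 - 4*n - 32)/(n^3 - 3*n^2 - n + 3)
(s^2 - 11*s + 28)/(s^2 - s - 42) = (s - 4)/(s + 6)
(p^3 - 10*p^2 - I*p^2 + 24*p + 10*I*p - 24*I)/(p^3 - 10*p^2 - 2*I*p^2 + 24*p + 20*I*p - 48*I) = (p - I)/(p - 2*I)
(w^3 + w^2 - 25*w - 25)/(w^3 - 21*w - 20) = (w + 5)/(w + 4)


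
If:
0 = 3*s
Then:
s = 0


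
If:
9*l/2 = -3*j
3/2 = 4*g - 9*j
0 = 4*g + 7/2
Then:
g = -7/8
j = -5/9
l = 10/27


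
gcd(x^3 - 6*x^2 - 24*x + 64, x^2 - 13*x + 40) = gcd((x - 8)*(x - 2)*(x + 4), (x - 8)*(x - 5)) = x - 8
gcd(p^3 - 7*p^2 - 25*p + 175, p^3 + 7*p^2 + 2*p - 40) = p + 5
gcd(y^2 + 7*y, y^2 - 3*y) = y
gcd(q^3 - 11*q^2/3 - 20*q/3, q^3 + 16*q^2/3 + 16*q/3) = q^2 + 4*q/3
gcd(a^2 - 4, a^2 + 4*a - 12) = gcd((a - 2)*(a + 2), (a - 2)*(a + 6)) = a - 2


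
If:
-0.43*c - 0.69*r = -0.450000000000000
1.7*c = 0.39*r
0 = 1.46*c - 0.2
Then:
No Solution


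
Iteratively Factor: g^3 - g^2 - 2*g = (g)*(g^2 - g - 2) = g*(g + 1)*(g - 2)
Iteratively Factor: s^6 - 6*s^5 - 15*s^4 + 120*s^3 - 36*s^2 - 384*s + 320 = (s - 2)*(s^5 - 4*s^4 - 23*s^3 + 74*s^2 + 112*s - 160) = (s - 2)*(s + 2)*(s^4 - 6*s^3 - 11*s^2 + 96*s - 80) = (s - 2)*(s - 1)*(s + 2)*(s^3 - 5*s^2 - 16*s + 80) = (s - 4)*(s - 2)*(s - 1)*(s + 2)*(s^2 - s - 20) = (s - 4)*(s - 2)*(s - 1)*(s + 2)*(s + 4)*(s - 5)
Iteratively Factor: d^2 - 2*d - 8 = (d - 4)*(d + 2)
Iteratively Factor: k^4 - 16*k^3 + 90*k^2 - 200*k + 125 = (k - 5)*(k^3 - 11*k^2 + 35*k - 25) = (k - 5)^2*(k^2 - 6*k + 5) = (k - 5)^2*(k - 1)*(k - 5)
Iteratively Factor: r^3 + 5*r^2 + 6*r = (r + 2)*(r^2 + 3*r) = r*(r + 2)*(r + 3)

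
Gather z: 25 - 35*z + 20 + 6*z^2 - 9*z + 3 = 6*z^2 - 44*z + 48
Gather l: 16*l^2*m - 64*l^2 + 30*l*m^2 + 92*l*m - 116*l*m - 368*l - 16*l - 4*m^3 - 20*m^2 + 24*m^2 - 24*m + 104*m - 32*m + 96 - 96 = l^2*(16*m - 64) + l*(30*m^2 - 24*m - 384) - 4*m^3 + 4*m^2 + 48*m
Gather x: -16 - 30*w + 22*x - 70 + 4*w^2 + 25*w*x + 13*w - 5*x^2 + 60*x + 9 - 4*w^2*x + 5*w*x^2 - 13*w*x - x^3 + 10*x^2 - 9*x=4*w^2 - 17*w - x^3 + x^2*(5*w + 5) + x*(-4*w^2 + 12*w + 73) - 77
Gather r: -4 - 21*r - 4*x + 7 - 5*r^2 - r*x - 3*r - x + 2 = -5*r^2 + r*(-x - 24) - 5*x + 5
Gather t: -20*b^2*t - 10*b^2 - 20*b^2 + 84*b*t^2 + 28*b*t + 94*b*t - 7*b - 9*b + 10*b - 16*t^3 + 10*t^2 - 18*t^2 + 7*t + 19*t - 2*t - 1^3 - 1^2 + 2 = -30*b^2 - 6*b - 16*t^3 + t^2*(84*b - 8) + t*(-20*b^2 + 122*b + 24)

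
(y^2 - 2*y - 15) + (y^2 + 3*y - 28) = 2*y^2 + y - 43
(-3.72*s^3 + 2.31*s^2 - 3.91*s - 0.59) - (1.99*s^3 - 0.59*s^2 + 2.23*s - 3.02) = -5.71*s^3 + 2.9*s^2 - 6.14*s + 2.43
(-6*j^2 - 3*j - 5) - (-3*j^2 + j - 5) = -3*j^2 - 4*j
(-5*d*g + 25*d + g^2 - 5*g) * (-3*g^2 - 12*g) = 15*d*g^3 - 15*d*g^2 - 300*d*g - 3*g^4 + 3*g^3 + 60*g^2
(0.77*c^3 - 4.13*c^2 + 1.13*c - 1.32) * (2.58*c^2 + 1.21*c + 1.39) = 1.9866*c^5 - 9.7237*c^4 - 1.0116*c^3 - 7.779*c^2 - 0.0265000000000002*c - 1.8348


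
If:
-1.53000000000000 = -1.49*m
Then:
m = 1.03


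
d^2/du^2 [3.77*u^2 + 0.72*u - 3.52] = 7.54000000000000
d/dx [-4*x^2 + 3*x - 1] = 3 - 8*x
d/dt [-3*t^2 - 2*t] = -6*t - 2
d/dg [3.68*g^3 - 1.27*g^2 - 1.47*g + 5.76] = 11.04*g^2 - 2.54*g - 1.47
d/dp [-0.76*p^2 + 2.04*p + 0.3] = 2.04 - 1.52*p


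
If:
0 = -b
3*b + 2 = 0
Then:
No Solution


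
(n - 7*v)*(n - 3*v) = n^2 - 10*n*v + 21*v^2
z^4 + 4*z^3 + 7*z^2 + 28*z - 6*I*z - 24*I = (z + 4)*(z - 2*I)*(z - I)*(z + 3*I)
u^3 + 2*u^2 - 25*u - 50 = (u - 5)*(u + 2)*(u + 5)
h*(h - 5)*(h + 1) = h^3 - 4*h^2 - 5*h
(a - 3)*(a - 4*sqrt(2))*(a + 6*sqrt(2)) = a^3 - 3*a^2 + 2*sqrt(2)*a^2 - 48*a - 6*sqrt(2)*a + 144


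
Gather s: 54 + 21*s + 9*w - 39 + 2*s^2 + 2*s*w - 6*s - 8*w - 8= 2*s^2 + s*(2*w + 15) + w + 7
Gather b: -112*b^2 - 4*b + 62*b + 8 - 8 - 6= -112*b^2 + 58*b - 6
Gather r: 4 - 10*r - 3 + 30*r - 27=20*r - 26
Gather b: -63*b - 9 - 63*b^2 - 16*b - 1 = -63*b^2 - 79*b - 10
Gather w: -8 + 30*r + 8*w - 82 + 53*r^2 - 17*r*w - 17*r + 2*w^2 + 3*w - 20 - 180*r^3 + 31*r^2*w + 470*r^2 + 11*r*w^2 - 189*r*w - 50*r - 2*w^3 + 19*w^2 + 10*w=-180*r^3 + 523*r^2 - 37*r - 2*w^3 + w^2*(11*r + 21) + w*(31*r^2 - 206*r + 21) - 110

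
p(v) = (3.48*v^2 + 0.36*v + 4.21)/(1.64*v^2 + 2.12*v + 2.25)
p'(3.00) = 0.11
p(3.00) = 1.57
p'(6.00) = 0.05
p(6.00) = 1.78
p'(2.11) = 0.13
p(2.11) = 1.46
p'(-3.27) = 0.35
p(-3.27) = 3.13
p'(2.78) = 0.11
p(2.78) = 1.54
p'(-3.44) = 0.32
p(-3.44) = 3.07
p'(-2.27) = 0.65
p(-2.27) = 3.62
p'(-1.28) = 0.13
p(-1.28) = 4.25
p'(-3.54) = 0.30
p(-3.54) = 3.04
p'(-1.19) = -0.17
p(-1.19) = 4.25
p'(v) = (-3.28*v - 2.12)*(3.48*v^2 + 0.36*v + 4.21)/(1.64*v^2 + 2.12*v + 2.25)^2 + (6.96*v + 0.36)/(1.64*v^2 + 2.12*v + 2.25) = (6.7872*v^2 + 1.8512*v - 8.1152)/(2.6896*v^4 + 6.9536*v^3 + 11.8744*v^2 + 9.54*v + 5.0625)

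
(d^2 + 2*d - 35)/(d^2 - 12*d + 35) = (d + 7)/(d - 7)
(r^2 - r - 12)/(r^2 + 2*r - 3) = (r - 4)/(r - 1)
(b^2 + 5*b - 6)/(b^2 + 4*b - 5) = (b + 6)/(b + 5)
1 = 1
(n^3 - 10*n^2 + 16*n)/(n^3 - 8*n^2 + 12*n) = (n - 8)/(n - 6)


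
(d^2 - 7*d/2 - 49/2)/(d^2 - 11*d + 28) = (d + 7/2)/(d - 4)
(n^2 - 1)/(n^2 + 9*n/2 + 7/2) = 2*(n - 1)/(2*n + 7)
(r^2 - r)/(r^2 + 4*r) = (r - 1)/(r + 4)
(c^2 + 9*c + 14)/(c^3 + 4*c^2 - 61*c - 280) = (c + 2)/(c^2 - 3*c - 40)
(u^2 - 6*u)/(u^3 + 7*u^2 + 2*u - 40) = u*(u - 6)/(u^3 + 7*u^2 + 2*u - 40)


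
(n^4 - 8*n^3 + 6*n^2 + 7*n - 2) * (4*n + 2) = 4*n^5 - 30*n^4 + 8*n^3 + 40*n^2 + 6*n - 4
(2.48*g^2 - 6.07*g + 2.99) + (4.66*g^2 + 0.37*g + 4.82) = 7.14*g^2 - 5.7*g + 7.81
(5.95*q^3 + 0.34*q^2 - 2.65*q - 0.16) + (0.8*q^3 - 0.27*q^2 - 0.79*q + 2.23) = 6.75*q^3 + 0.07*q^2 - 3.44*q + 2.07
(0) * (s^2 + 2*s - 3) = 0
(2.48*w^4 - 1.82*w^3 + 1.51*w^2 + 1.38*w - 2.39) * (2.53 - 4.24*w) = -10.5152*w^5 + 13.9912*w^4 - 11.007*w^3 - 2.0309*w^2 + 13.625*w - 6.0467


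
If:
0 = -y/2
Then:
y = 0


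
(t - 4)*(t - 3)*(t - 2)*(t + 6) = t^4 - 3*t^3 - 28*t^2 + 132*t - 144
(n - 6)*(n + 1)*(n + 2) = n^3 - 3*n^2 - 16*n - 12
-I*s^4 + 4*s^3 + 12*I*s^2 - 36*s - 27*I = (s - 3)*(s + 3)*(s + 3*I)*(-I*s + 1)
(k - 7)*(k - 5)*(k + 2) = k^3 - 10*k^2 + 11*k + 70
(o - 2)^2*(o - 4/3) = o^3 - 16*o^2/3 + 28*o/3 - 16/3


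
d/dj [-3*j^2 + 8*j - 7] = 8 - 6*j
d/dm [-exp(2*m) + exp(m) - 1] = (1 - 2*exp(m))*exp(m)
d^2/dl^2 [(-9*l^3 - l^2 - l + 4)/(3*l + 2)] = 2*(-81*l^3 - 162*l^2 - 108*l + 38)/(27*l^3 + 54*l^2 + 36*l + 8)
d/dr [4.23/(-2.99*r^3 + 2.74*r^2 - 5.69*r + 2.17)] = (37.9431*r^2 - 23.1804*r + 24.0687)/(2.99*r^3 - 2.74*r^2 + 5.69*r - 2.17)^2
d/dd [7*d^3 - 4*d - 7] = 21*d^2 - 4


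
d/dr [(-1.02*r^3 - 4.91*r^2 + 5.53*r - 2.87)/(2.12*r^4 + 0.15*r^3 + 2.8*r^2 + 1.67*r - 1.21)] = (2.1624*r^6 + 20.8184*r^5 - 37.2903*r^4 + 19.2718*r^3 - 18.6896*r^2 + 27.9542*r - 1.8984)/(4.4944*r^8 + 0.636*r^7 + 11.8945*r^6 + 7.9208*r^5 + 3.2106*r^4 + 8.989*r^3 - 3.9871*r^2 - 4.0414*r + 1.4641)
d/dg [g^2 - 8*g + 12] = 2*g - 8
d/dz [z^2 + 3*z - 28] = 2*z + 3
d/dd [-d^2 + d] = 1 - 2*d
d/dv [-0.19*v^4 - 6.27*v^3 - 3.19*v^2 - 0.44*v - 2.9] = -0.76*v^3 - 18.81*v^2 - 6.38*v - 0.44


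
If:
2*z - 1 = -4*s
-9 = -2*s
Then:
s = 9/2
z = -17/2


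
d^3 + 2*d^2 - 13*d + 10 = (d - 2)*(d - 1)*(d + 5)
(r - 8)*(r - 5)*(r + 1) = r^3 - 12*r^2 + 27*r + 40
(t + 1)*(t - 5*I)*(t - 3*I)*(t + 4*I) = t^4 + t^3 - 4*I*t^3 + 17*t^2 - 4*I*t^2 + 17*t - 60*I*t - 60*I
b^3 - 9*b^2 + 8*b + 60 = (b - 6)*(b - 5)*(b + 2)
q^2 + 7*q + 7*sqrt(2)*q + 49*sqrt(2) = (q + 7)*(q + 7*sqrt(2))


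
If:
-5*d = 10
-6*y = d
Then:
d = -2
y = 1/3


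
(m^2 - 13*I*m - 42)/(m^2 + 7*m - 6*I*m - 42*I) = (m - 7*I)/(m + 7)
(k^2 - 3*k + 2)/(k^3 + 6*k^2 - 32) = (k - 1)/(k^2 + 8*k + 16)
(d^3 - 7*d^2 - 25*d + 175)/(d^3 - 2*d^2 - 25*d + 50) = (d - 7)/(d - 2)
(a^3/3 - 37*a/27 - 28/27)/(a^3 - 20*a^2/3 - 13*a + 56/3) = (9*a^3 - 37*a - 28)/(9*(3*a^3 - 20*a^2 - 39*a + 56))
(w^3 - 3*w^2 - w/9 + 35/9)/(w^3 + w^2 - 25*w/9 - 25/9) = (3*w - 7)/(3*w + 5)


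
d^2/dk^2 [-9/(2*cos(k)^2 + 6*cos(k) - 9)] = 18*(8*sin(k)^4 - 58*sin(k)^2 + 9*cos(k)/2 + 9*cos(3*k)/2 - 4)/(-2*sin(k)^2 + 6*cos(k) - 7)^3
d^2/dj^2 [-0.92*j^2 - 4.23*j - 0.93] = -1.84000000000000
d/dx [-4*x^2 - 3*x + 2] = -8*x - 3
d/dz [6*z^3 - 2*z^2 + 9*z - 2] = 18*z^2 - 4*z + 9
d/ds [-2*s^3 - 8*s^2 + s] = -6*s^2 - 16*s + 1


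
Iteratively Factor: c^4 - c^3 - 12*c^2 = (c - 4)*(c^3 + 3*c^2) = c*(c - 4)*(c^2 + 3*c) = c^2*(c - 4)*(c + 3)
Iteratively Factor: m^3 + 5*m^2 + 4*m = (m)*(m^2 + 5*m + 4) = m*(m + 4)*(m + 1)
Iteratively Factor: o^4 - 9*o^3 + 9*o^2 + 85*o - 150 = (o - 5)*(o^3 - 4*o^2 - 11*o + 30) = (o - 5)^2*(o^2 + o - 6) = (o - 5)^2*(o - 2)*(o + 3)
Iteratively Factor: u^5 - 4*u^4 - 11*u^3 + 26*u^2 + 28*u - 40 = (u - 2)*(u^4 - 2*u^3 - 15*u^2 - 4*u + 20) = (u - 5)*(u - 2)*(u^3 + 3*u^2 - 4) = (u - 5)*(u - 2)*(u + 2)*(u^2 + u - 2) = (u - 5)*(u - 2)*(u - 1)*(u + 2)*(u + 2)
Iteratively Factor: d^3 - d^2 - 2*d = (d - 2)*(d^2 + d) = d*(d - 2)*(d + 1)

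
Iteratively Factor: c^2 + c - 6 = (c + 3)*(c - 2)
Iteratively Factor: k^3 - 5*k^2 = (k)*(k^2 - 5*k) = k^2*(k - 5)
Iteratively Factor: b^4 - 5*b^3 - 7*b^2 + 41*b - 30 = (b - 1)*(b^3 - 4*b^2 - 11*b + 30) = (b - 2)*(b - 1)*(b^2 - 2*b - 15) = (b - 2)*(b - 1)*(b + 3)*(b - 5)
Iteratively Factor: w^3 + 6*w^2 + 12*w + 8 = (w + 2)*(w^2 + 4*w + 4) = (w + 2)^2*(w + 2)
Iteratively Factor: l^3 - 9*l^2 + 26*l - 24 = (l - 2)*(l^2 - 7*l + 12) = (l - 4)*(l - 2)*(l - 3)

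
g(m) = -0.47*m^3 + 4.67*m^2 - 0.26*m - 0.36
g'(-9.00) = -198.53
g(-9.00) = 722.88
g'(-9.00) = -198.53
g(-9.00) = 722.88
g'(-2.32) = -29.52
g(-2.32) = 31.25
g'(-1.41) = -16.23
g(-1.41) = 10.61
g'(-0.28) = -2.99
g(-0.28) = 0.09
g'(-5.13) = -85.28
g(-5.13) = 187.33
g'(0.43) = 3.50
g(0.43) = 0.35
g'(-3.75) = -55.11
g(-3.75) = 91.07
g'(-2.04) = -25.18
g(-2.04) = 23.60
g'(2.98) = 15.05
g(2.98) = 27.90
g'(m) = -1.41*m^2 + 9.34*m - 0.26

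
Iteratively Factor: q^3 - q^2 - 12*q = (q)*(q^2 - q - 12) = q*(q - 4)*(q + 3)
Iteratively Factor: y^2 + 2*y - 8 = (y - 2)*(y + 4)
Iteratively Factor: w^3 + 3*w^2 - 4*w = (w - 1)*(w^2 + 4*w) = w*(w - 1)*(w + 4)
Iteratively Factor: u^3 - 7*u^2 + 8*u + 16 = (u - 4)*(u^2 - 3*u - 4) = (u - 4)^2*(u + 1)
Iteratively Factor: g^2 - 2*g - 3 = (g - 3)*(g + 1)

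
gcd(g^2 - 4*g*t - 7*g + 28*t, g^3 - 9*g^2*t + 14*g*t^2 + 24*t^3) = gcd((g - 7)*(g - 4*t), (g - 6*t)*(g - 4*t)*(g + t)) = -g + 4*t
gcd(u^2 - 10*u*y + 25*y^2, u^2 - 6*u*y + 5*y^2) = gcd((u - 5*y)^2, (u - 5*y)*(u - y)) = -u + 5*y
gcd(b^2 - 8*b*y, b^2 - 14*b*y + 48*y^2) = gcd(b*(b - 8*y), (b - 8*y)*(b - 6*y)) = -b + 8*y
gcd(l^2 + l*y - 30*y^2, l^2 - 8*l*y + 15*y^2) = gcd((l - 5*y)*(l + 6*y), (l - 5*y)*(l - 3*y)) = -l + 5*y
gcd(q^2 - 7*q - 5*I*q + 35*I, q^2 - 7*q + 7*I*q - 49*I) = q - 7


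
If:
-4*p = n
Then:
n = -4*p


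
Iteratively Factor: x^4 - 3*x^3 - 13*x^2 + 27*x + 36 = (x + 1)*(x^3 - 4*x^2 - 9*x + 36) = (x + 1)*(x + 3)*(x^2 - 7*x + 12) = (x - 4)*(x + 1)*(x + 3)*(x - 3)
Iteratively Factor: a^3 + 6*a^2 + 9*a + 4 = (a + 1)*(a^2 + 5*a + 4) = (a + 1)*(a + 4)*(a + 1)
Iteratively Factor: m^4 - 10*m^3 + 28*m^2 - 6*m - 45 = (m + 1)*(m^3 - 11*m^2 + 39*m - 45) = (m - 3)*(m + 1)*(m^2 - 8*m + 15) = (m - 5)*(m - 3)*(m + 1)*(m - 3)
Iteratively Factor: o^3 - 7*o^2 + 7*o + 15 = (o - 5)*(o^2 - 2*o - 3) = (o - 5)*(o + 1)*(o - 3)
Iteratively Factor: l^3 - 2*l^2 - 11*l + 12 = (l + 3)*(l^2 - 5*l + 4) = (l - 1)*(l + 3)*(l - 4)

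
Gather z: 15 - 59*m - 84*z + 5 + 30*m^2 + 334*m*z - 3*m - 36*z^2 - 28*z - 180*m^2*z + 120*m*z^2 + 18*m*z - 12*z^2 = 30*m^2 - 62*m + z^2*(120*m - 48) + z*(-180*m^2 + 352*m - 112) + 20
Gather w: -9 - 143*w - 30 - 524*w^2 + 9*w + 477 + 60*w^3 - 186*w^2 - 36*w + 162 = 60*w^3 - 710*w^2 - 170*w + 600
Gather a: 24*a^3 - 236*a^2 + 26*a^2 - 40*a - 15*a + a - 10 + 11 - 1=24*a^3 - 210*a^2 - 54*a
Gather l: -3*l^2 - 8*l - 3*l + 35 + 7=-3*l^2 - 11*l + 42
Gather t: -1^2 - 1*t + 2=1 - t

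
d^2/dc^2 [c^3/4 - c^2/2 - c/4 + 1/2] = 3*c/2 - 1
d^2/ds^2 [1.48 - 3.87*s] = 0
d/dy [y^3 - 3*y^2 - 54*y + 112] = 3*y^2 - 6*y - 54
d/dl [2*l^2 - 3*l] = 4*l - 3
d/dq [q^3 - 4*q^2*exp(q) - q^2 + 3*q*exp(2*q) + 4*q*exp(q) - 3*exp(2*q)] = -4*q^2*exp(q) + 3*q^2 + 6*q*exp(2*q) - 4*q*exp(q) - 2*q - 3*exp(2*q) + 4*exp(q)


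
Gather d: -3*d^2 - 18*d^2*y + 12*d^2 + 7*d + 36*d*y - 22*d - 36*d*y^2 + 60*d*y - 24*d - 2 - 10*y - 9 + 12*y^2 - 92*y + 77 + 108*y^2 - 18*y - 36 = d^2*(9 - 18*y) + d*(-36*y^2 + 96*y - 39) + 120*y^2 - 120*y + 30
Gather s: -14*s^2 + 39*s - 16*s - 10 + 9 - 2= -14*s^2 + 23*s - 3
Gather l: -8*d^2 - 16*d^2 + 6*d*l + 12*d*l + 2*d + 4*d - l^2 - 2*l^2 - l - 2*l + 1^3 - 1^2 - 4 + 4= -24*d^2 + 6*d - 3*l^2 + l*(18*d - 3)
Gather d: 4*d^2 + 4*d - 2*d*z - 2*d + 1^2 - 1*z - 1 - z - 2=4*d^2 + d*(2 - 2*z) - 2*z - 2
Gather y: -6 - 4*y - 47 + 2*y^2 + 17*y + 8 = 2*y^2 + 13*y - 45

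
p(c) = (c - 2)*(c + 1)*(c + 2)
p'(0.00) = -4.00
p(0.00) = -4.00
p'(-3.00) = 17.00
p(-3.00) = -10.00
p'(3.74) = 45.44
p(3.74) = 47.34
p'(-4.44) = 46.26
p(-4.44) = -54.05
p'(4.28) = 59.52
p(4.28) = 75.60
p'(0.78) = -0.61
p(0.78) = -6.04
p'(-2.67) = 12.05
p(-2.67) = -5.23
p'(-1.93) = 3.31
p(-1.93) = 0.26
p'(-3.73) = 30.28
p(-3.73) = -27.06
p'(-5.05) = 62.41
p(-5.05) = -87.09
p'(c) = (c - 2)*(c + 1) + (c - 2)*(c + 2) + (c + 1)*(c + 2) = 3*c^2 + 2*c - 4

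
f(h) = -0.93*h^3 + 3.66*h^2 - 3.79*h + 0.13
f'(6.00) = -60.31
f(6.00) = -91.73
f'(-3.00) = -50.86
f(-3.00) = 69.55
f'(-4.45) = -91.61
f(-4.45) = 171.43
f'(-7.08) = -195.47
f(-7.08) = 540.48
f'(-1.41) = -19.66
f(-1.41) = 15.36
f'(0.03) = -3.57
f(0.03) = 0.02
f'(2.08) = -0.64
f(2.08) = -0.29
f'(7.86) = -118.62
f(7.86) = -255.14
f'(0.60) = -0.40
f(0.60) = -1.03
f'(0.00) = -3.79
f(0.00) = 0.13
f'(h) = -2.79*h^2 + 7.32*h - 3.79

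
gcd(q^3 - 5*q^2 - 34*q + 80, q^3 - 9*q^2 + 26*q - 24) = q - 2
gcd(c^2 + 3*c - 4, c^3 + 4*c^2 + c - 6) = c - 1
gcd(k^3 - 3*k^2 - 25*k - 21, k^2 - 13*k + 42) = k - 7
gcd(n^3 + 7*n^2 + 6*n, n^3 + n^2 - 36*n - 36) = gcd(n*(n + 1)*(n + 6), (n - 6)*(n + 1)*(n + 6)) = n^2 + 7*n + 6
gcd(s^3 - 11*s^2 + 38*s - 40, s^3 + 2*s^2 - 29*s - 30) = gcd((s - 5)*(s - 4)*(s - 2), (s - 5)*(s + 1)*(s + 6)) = s - 5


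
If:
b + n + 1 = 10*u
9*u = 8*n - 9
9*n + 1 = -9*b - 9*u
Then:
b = -1115/792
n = 107/88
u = 8/99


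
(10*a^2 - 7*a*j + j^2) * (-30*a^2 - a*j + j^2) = -300*a^4 + 200*a^3*j - 13*a^2*j^2 - 8*a*j^3 + j^4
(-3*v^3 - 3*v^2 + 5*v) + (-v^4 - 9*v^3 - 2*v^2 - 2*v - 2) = -v^4 - 12*v^3 - 5*v^2 + 3*v - 2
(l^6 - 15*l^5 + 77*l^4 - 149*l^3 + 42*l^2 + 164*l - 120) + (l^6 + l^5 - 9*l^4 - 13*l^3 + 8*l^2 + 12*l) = 2*l^6 - 14*l^5 + 68*l^4 - 162*l^3 + 50*l^2 + 176*l - 120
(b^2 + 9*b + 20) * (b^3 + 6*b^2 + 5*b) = b^5 + 15*b^4 + 79*b^3 + 165*b^2 + 100*b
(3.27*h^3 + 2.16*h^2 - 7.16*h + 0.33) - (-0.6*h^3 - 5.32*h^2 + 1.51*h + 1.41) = 3.87*h^3 + 7.48*h^2 - 8.67*h - 1.08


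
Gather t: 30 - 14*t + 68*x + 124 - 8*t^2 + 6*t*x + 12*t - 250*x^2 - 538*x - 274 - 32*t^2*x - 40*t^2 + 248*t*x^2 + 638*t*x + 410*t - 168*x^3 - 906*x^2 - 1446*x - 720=t^2*(-32*x - 48) + t*(248*x^2 + 644*x + 408) - 168*x^3 - 1156*x^2 - 1916*x - 840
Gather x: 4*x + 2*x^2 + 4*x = 2*x^2 + 8*x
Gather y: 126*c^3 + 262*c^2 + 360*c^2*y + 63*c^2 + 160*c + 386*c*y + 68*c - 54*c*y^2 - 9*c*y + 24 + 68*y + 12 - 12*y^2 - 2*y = 126*c^3 + 325*c^2 + 228*c + y^2*(-54*c - 12) + y*(360*c^2 + 377*c + 66) + 36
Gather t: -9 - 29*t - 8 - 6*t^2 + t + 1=-6*t^2 - 28*t - 16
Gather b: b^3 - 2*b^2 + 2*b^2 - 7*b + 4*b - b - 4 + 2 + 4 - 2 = b^3 - 4*b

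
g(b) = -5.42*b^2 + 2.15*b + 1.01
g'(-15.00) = 164.75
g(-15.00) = -1250.74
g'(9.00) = -95.41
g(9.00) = -418.66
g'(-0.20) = 4.32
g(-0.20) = 0.36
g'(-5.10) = 57.43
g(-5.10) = -150.93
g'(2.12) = -20.83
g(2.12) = -18.79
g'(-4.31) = 48.87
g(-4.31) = -108.94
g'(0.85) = -7.06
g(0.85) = -1.08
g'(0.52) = -3.49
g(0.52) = 0.66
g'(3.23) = -32.86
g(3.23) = -48.59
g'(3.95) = -40.67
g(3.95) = -75.06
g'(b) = 2.15 - 10.84*b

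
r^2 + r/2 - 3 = (r - 3/2)*(r + 2)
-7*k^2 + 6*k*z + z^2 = (-k + z)*(7*k + z)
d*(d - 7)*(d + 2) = d^3 - 5*d^2 - 14*d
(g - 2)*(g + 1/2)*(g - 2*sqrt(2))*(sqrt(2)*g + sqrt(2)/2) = sqrt(2)*g^4 - 4*g^3 - sqrt(2)*g^3 - 7*sqrt(2)*g^2/4 + 4*g^2 - sqrt(2)*g/2 + 7*g + 2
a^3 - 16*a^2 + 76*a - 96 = (a - 8)*(a - 6)*(a - 2)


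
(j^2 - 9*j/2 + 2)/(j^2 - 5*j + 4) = (j - 1/2)/(j - 1)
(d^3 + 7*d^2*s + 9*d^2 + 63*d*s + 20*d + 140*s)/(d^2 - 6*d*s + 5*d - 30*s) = (-d^2 - 7*d*s - 4*d - 28*s)/(-d + 6*s)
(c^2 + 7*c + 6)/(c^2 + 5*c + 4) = (c + 6)/(c + 4)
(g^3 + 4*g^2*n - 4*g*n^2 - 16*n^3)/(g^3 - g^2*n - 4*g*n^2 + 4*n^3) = (g + 4*n)/(g - n)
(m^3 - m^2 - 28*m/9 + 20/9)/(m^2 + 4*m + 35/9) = (3*m^2 - 8*m + 4)/(3*m + 7)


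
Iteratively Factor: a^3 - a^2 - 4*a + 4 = (a - 2)*(a^2 + a - 2) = (a - 2)*(a - 1)*(a + 2)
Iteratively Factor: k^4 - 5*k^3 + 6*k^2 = (k - 3)*(k^3 - 2*k^2) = k*(k - 3)*(k^2 - 2*k) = k^2*(k - 3)*(k - 2)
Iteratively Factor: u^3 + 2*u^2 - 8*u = (u - 2)*(u^2 + 4*u) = (u - 2)*(u + 4)*(u)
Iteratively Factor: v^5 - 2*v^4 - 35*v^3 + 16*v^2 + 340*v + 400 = (v + 2)*(v^4 - 4*v^3 - 27*v^2 + 70*v + 200) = (v + 2)*(v + 4)*(v^3 - 8*v^2 + 5*v + 50) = (v + 2)^2*(v + 4)*(v^2 - 10*v + 25) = (v - 5)*(v + 2)^2*(v + 4)*(v - 5)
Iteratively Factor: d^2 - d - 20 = (d + 4)*(d - 5)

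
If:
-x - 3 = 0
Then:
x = -3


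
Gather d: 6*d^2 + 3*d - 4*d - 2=6*d^2 - d - 2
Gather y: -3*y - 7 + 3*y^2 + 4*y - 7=3*y^2 + y - 14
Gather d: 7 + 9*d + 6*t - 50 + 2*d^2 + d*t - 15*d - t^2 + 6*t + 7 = 2*d^2 + d*(t - 6) - t^2 + 12*t - 36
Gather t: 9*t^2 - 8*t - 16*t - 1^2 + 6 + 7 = 9*t^2 - 24*t + 12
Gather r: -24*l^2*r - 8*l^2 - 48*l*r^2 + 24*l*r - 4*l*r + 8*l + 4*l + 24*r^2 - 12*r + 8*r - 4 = -8*l^2 + 12*l + r^2*(24 - 48*l) + r*(-24*l^2 + 20*l - 4) - 4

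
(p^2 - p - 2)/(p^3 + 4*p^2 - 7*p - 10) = 1/(p + 5)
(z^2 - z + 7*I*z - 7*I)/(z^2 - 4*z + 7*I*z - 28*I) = (z - 1)/(z - 4)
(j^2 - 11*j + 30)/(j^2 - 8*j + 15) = (j - 6)/(j - 3)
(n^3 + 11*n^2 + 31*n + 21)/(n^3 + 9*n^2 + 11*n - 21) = (n + 1)/(n - 1)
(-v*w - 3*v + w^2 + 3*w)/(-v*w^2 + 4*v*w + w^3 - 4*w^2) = (w + 3)/(w*(w - 4))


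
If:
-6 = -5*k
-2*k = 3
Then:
No Solution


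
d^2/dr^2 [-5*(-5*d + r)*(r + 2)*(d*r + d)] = 10*d*(5*d - 3*r - 3)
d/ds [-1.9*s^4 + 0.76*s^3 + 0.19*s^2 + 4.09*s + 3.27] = -7.6*s^3 + 2.28*s^2 + 0.38*s + 4.09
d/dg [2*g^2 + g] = 4*g + 1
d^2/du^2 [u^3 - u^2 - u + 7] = 6*u - 2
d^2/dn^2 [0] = 0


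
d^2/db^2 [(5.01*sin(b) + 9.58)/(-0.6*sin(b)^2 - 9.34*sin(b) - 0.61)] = (1.80359999999999*sin(b)^5 - 14.2808400000001*sin(b)^4 + 146.4498*sin(b)^3 + 772.455154*sin(b)^2 - 363.832830999999*sin(b) - 1607.333588)/(0.6*sin(b)^2 + 9.34*sin(b) + 0.61)^3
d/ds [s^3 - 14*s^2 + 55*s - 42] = 3*s^2 - 28*s + 55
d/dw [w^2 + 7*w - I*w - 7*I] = 2*w + 7 - I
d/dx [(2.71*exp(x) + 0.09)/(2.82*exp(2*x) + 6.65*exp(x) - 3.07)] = (-(2.71*exp(x) + 0.09)*(5.64*exp(x) + 6.65) + 7.6422*exp(2*x) + 18.0215*exp(x) - 8.3197)*exp(x)/(2.82*exp(2*x) + 6.65*exp(x) - 3.07)^2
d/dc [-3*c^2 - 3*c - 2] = -6*c - 3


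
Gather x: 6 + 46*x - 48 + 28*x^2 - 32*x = 28*x^2 + 14*x - 42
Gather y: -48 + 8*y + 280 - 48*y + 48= 280 - 40*y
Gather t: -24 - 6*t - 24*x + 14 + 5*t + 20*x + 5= -t - 4*x - 5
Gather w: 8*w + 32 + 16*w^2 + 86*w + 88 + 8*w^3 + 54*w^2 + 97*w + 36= 8*w^3 + 70*w^2 + 191*w + 156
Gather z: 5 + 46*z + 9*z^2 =9*z^2 + 46*z + 5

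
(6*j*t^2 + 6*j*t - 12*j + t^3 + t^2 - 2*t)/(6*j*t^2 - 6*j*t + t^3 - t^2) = (t + 2)/t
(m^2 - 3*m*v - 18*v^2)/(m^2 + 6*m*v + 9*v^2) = (m - 6*v)/(m + 3*v)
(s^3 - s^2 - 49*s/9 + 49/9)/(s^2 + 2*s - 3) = (s^2 - 49/9)/(s + 3)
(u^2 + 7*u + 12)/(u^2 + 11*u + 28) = (u + 3)/(u + 7)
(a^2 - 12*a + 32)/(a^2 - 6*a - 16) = (a - 4)/(a + 2)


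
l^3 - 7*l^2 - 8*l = l*(l - 8)*(l + 1)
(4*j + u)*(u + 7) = 4*j*u + 28*j + u^2 + 7*u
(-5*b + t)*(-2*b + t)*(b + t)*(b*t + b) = 10*b^4*t + 10*b^4 + 3*b^3*t^2 + 3*b^3*t - 6*b^2*t^3 - 6*b^2*t^2 + b*t^4 + b*t^3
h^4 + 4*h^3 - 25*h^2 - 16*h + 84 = (h - 3)*(h - 2)*(h + 2)*(h + 7)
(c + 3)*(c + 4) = c^2 + 7*c + 12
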